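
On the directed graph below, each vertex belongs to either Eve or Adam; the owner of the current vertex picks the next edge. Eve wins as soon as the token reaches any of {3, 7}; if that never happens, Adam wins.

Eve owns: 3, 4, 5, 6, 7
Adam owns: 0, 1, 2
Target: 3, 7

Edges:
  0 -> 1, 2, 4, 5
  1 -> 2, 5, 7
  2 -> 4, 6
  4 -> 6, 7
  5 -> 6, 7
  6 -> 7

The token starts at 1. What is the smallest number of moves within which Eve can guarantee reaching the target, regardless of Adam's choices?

3

A0 = {3, 7}
A1: add {4, 5, 6} — 4 (Eve) has 4→7; 5 (Eve) has 5→7; 6 (Eve) has 6→7.
A2: add {2} — 2 (Adam): all of {4, 6} already in.
A3: add {1} — 1 (Adam): all of {2, 5, 7} already in.
1 enters the attractor at level 3, so Eve can force the target in 3 moves from there.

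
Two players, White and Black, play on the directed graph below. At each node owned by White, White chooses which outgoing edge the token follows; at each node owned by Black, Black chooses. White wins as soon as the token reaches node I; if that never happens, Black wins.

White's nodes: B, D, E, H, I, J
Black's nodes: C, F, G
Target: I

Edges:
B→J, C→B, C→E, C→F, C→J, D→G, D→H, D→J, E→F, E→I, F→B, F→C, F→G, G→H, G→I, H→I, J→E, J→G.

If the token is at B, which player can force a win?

White

A0 = {I}
A1: add {E, H} — E (White) has E→I; H (White) has H→I.
A2: add {D, G, J} — D (White) has D→H; G (Black): all of {H, I} already in; J (White) has J→E.
A3: add {B} — B (White) has B→J.
A4 = A3; e.g. C (Black) can still go to F. Fixed point.
B ∈ A3, so White can force the target.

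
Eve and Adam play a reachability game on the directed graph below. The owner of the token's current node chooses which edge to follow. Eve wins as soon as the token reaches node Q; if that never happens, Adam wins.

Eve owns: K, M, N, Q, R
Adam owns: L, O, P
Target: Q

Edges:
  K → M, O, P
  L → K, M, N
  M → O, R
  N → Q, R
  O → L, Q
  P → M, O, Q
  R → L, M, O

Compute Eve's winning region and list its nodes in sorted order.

N, Q

A0 = {Q}
A1: add {N} — N (Eve) has N→Q.
A2 = A1; e.g. K (Eve) has no edge into A1. Fixed point.
Eve's winning region = {N, Q}.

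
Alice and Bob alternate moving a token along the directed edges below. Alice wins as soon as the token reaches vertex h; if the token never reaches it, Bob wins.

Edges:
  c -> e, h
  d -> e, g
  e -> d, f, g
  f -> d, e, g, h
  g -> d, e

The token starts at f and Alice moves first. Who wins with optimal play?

Alice

Track states (vertex, player-to-move).
A0 = {(h,Alice), (h,Bob)}
A1: add {(c,Alice), (f,Alice)}.
(f,Alice) ∈ A1 ⇒ Alice forces the target.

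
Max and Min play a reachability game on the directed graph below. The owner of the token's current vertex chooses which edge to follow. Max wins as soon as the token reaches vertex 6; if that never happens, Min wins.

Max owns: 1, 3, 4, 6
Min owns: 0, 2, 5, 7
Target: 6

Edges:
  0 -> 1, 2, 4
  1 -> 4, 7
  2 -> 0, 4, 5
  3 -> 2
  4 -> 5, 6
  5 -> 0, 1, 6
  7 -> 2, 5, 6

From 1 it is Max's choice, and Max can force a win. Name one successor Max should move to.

4

A0 = {6}
A1: add {4} — 4 (Max) has 4→6.
A2: add {1} — 1 (Max) has 1→4.
A3 = A2; e.g. 0 (Min) can still go to 2. Fixed point.
From 1, successor 4 is in the attractor (rank 1); the other successor 7 is not.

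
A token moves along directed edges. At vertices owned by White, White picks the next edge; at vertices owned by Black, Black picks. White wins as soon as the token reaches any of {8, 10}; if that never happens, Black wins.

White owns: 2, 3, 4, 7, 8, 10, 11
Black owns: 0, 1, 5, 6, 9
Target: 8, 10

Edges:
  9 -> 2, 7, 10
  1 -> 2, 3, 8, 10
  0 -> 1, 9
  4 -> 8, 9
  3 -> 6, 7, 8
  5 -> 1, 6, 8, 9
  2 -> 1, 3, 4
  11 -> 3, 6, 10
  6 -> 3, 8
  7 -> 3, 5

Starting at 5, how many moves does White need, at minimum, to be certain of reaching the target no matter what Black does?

4

A0 = {8, 10}
A1: add {3, 4, 11} — 3 (White) has 3→8; 4 (White) has 4→8; 11 (White) has 11→10.
A2: add {2, 6, 7} — 2 (White) has 2→3; 6 (Black): all of {3, 8} already in; 7 (White) has 7→3.
A3: add {1, 9} — 1 (Black): all of {2, 3, 8, 10} already in; 9 (Black): all of {2, 7, 10} already in.
A4: add {0, 5} — 0 (Black): all of {1, 9} already in; 5 (Black): all of {1, 6, 8, 9} already in.
A4 = all vertices. Fixed point.
5 enters the attractor at level 4, so White can force the target in 4 moves from there.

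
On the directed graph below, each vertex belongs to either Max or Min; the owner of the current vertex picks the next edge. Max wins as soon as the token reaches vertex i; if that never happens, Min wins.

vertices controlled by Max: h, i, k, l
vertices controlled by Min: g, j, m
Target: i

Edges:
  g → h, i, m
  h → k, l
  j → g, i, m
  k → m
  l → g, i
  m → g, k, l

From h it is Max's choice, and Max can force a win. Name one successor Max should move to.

l

A0 = {i}
A1: add {l} — l (Max) has l→i.
A2: add {h} — h (Max) has h→l.
A3 = A2; e.g. g (Min) can still go to m. Fixed point.
From h, successor l is in the attractor (rank 1); the other successor k is not.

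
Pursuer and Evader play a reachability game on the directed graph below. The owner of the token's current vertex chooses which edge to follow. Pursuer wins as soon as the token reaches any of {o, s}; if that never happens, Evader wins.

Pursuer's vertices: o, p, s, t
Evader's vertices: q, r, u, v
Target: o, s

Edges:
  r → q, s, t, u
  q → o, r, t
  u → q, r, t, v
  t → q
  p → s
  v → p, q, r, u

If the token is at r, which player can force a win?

A0 = {o, s}
A1: add {p} — p (Pursuer) has p→s.
A2 = A1; e.g. q (Evader) can still go to r. Fixed point.
r never enters the attractor, so Evader can avoid the target forever.

Evader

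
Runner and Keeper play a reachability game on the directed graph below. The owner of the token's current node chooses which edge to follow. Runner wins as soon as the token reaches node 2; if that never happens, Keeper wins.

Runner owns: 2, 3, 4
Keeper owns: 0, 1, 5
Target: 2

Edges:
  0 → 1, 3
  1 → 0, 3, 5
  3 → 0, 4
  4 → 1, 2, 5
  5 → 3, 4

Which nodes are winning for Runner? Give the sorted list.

2, 3, 4, 5

A0 = {2}
A1: add {4} — 4 (Runner) has 4→2.
A2: add {3} — 3 (Runner) has 3→4.
A3: add {5} — 5 (Keeper): all of {3, 4} already in.
A4 = A3; e.g. 0 (Keeper) can still go to 1. Fixed point.
Runner's winning region = {2, 3, 4, 5}.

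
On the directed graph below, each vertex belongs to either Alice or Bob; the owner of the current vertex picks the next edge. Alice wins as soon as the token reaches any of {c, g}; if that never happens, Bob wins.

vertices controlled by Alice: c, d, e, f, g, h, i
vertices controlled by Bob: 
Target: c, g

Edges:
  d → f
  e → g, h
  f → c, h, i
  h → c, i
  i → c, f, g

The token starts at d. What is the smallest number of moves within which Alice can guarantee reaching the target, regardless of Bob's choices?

A0 = {c, g}
A1: add {e, f, h, i} — e (Alice) has e→g; f (Alice) has f→c; h (Alice) has h→c; i (Alice) has i→c.
A2: add {d} — d (Alice) has d→f.
A2 = all vertices. Fixed point.
d enters the attractor at level 2, so Alice can force the target in 2 moves from there.

2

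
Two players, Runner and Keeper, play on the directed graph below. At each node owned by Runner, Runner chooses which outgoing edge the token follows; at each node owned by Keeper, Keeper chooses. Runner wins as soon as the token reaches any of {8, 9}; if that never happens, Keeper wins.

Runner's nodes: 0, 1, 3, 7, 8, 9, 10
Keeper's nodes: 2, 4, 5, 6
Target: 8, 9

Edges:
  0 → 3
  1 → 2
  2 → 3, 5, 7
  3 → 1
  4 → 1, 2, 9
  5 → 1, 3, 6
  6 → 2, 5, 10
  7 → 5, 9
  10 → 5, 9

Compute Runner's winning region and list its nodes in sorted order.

A0 = {8, 9}
A1: add {7, 10} — 7 (Runner) has 7→9; 10 (Runner) has 10→9.
A2 = A1; e.g. 0 (Runner) has no edge into A1. Fixed point.
Runner's winning region = {7, 8, 9, 10}.

7, 8, 9, 10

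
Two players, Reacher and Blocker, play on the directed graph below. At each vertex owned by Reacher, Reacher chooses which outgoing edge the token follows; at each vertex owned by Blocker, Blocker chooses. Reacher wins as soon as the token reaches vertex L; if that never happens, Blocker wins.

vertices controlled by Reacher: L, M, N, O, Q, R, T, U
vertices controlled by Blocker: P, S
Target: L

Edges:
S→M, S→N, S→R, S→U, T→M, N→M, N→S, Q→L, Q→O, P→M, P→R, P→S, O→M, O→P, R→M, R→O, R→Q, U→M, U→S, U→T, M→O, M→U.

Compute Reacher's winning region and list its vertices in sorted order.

A0 = {L}
A1: add {Q} — Q (Reacher) has Q→L.
A2: add {R} — R (Reacher) has R→Q.
A3 = A2; e.g. M (Reacher) has no edge into A2. Fixed point.
Reacher's winning region = {L, Q, R}.

L, Q, R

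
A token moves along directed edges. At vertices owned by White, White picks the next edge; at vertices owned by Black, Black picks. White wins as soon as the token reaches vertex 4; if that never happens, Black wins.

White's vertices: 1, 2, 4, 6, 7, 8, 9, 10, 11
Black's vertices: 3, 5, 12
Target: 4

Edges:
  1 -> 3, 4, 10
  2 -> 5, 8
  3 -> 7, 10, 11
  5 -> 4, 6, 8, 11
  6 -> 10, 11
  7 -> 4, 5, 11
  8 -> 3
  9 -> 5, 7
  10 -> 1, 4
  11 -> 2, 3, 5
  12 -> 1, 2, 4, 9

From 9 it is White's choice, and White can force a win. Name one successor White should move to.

A0 = {4}
A1: add {1, 7, 10} — 1 (White) has 1→4; 7 (White) has 7→4; 10 (White) has 10→4.
A2: add {6, 9} — 6 (White) has 6→10; 9 (White) has 9→7.
A3 = A2; e.g. 2 (White) has no edge into A2. Fixed point.
From 9, successor 7 is in the attractor (rank 1); the other successor 5 is not.

7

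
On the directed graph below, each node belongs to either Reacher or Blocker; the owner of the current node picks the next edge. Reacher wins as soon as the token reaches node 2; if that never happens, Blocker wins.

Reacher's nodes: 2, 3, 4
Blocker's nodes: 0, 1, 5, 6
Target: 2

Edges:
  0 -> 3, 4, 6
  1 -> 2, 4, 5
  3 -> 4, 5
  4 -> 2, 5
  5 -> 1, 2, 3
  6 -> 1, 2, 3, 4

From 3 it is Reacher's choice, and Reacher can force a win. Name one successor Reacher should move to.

4

A0 = {2}
A1: add {4} — 4 (Reacher) has 4→2.
A2: add {3} — 3 (Reacher) has 3→4.
A3 = A2; e.g. 0 (Blocker) can still go to 6. Fixed point.
From 3, successor 4 is in the attractor (rank 1); the other successor 5 is not.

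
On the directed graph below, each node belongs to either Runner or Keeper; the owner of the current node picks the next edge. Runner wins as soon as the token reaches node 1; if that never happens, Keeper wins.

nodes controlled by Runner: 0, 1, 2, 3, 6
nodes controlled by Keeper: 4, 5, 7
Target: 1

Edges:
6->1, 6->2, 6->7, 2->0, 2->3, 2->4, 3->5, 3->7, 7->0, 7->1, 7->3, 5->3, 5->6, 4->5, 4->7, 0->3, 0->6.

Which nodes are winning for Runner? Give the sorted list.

A0 = {1}
A1: add {6} — 6 (Runner) has 6→1.
A2: add {0} — 0 (Runner) has 0→6.
A3: add {2} — 2 (Runner) has 2→0.
A4 = A3; e.g. 3 (Runner) has no edge into A3. Fixed point.
Runner's winning region = {0, 1, 2, 6}.

0, 1, 2, 6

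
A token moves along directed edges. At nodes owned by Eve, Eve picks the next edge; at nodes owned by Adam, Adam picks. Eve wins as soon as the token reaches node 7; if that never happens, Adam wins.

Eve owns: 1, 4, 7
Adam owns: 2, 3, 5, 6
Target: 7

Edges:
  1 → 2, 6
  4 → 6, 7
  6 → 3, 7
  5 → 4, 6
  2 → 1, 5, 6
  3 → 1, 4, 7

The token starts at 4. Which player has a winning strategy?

Eve

A0 = {7}
A1: add {4} — 4 (Eve) has 4→7.
A2 = A1; e.g. 1 (Eve) has no edge into A1. Fixed point.
4 ∈ A1, so Eve can force the target.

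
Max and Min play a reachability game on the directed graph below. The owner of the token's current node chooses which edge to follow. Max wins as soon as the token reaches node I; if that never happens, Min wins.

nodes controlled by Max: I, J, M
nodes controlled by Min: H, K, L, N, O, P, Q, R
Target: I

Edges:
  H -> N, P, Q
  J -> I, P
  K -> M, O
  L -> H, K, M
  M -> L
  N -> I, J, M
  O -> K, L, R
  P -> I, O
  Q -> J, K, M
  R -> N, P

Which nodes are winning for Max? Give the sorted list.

I, J

A0 = {I}
A1: add {J} — J (Max) has J→I.
A2 = A1; e.g. H (Min) can still go to N. Fixed point.
Max's winning region = {I, J}.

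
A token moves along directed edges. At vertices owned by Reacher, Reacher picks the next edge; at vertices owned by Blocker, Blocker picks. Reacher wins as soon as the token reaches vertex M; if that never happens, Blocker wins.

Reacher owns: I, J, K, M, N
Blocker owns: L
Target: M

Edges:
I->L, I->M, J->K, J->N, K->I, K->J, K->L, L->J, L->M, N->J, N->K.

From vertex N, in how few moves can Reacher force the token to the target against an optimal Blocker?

A0 = {M}
A1: add {I} — I (Reacher) has I→M.
A2: add {K} — K (Reacher) has K→I.
A3: add {J, N} — J (Reacher) has J→K; N (Reacher) has N→K.
N enters the attractor at level 3, so Reacher can force the target in 3 moves from there.

3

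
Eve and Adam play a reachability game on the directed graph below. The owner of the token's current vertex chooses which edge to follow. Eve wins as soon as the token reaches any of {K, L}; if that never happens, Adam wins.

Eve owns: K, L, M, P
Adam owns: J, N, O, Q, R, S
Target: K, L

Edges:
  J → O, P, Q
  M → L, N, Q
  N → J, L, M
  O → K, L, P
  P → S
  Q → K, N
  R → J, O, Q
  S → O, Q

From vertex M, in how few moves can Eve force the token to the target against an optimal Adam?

A0 = {K, L}
A1: add {M} — M (Eve) has M→L.
A2 = A1; e.g. J (Adam) can still go to O. Fixed point.
M enters the attractor at level 1, so Eve can force the target in 1 move from there.

1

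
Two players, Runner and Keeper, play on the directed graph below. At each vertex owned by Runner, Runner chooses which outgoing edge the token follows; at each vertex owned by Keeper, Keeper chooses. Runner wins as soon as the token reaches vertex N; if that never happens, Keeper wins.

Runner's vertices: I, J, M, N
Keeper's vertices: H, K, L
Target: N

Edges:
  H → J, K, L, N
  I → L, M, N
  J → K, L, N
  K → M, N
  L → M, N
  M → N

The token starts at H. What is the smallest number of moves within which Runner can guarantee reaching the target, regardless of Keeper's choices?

A0 = {N}
A1: add {I, J, M} — I (Runner) has I→N; J (Runner) has J→N; M (Runner) has M→N.
A2: add {K, L} — K (Keeper): all of {M, N} already in; L (Keeper): all of {M, N} already in.
A3: add {H} — H (Keeper): all of {J, K, L, N} already in.
A3 = all vertices. Fixed point.
H enters the attractor at level 3, so Runner can force the target in 3 moves from there.

3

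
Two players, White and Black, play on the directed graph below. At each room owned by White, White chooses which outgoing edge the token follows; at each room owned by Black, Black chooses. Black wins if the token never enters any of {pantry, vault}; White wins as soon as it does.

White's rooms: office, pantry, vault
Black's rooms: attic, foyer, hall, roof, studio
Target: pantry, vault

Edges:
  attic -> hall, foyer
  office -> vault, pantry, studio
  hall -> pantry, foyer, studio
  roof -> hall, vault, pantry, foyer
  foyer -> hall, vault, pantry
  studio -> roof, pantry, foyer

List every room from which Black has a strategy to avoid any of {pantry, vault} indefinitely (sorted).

attic, foyer, hall, roof, studio

A0 = {pantry, vault}
A1: add {office} — office (White) has office→vault.
A2 = A1; e.g. attic (Black) can still go to hall. Fixed point.
White's attractor = {office, pantry, vault}; Black avoids the target exactly from the complement.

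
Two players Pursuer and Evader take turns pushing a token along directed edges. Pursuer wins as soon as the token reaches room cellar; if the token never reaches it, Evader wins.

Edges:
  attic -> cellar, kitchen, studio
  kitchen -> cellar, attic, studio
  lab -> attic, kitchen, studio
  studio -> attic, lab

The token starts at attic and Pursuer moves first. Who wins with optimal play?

Pursuer

Track states (vertex, player-to-move).
A0 = {(cellar,Pursuer), (cellar,Evader)}
A1: add {(attic,Pursuer), (kitchen,Pursuer)}.
(attic,Pursuer) ∈ A1 ⇒ Pursuer forces the target.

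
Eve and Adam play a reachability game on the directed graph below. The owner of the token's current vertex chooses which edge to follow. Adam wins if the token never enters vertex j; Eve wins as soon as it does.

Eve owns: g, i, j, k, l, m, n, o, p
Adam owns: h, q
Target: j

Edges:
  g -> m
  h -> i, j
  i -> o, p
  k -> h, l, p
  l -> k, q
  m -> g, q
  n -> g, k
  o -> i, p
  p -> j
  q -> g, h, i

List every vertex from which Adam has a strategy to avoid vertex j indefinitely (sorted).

g, m, q

A0 = {j}
A1: add {p} — p (Eve) has p→j.
A2: add {i, k, o} — i (Eve) has i→p; k (Eve) has k→p; o (Eve) has o→p.
A3: add {h, l, n} — h (Adam): all of {i, j} already in; l (Eve) has l→k; n (Eve) has n→k.
A4 = A3; e.g. g (Eve) has no edge into A3. Fixed point.
Eve's attractor = {h, i, j, k, l, n, o, p}; Adam avoids the target exactly from the complement.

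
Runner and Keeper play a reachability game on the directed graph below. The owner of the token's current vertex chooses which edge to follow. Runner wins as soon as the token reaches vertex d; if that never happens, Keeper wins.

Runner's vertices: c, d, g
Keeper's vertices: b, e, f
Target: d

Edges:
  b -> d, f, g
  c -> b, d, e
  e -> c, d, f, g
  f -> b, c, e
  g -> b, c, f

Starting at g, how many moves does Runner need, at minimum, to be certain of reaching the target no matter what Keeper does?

2

A0 = {d}
A1: add {c} — c (Runner) has c→d.
A2: add {g} — g (Runner) has g→c.
A3 = A2; e.g. b (Keeper) can still go to f. Fixed point.
g enters the attractor at level 2, so Runner can force the target in 2 moves from there.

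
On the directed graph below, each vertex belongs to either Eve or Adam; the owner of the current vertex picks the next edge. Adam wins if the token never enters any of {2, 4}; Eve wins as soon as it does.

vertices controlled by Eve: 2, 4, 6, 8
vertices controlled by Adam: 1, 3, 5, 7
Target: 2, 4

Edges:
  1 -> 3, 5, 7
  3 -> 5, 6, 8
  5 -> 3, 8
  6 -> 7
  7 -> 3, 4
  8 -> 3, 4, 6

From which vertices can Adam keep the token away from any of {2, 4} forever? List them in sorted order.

A0 = {2, 4}
A1: add {8} — 8 (Eve) has 8→4.
A2 = A1; e.g. 1 (Adam) can still go to 3. Fixed point.
Eve's attractor = {2, 4, 8}; Adam avoids the target exactly from the complement.

1, 3, 5, 6, 7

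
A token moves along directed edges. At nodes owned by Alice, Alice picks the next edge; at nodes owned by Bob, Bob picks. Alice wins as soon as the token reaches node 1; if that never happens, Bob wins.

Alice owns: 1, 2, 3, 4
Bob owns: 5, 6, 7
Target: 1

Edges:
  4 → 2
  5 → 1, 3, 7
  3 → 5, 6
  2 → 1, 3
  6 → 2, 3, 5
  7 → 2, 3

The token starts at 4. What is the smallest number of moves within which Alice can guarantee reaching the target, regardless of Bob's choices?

2

A0 = {1}
A1: add {2} — 2 (Alice) has 2→1.
A2: add {4} — 4 (Alice) has 4→2.
A3 = A2; e.g. 3 (Alice) has no edge into A2. Fixed point.
4 enters the attractor at level 2, so Alice can force the target in 2 moves from there.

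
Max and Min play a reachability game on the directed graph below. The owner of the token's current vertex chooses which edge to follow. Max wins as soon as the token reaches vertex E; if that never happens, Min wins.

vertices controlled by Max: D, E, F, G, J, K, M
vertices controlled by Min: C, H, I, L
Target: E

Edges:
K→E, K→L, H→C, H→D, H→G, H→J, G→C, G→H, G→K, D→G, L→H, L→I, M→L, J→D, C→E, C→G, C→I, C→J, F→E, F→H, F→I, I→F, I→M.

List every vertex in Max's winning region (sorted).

A0 = {E}
A1: add {F, K} — F (Max) has F→E; K (Max) has K→E.
A2: add {G} — G (Max) has G→K.
A3: add {D} — D (Max) has D→G.
A4: add {J} — J (Max) has J→D.
A5 = A4; e.g. C (Min) can still go to I. Fixed point.
Max's winning region = {D, E, F, G, J, K}.

D, E, F, G, J, K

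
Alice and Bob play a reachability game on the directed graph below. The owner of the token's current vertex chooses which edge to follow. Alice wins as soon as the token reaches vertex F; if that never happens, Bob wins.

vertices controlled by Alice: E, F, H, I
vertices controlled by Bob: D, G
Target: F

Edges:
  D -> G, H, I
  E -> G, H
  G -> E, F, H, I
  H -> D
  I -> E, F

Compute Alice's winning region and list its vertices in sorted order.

A0 = {F}
A1: add {I} — I (Alice) has I→F.
A2 = A1; e.g. D (Bob) can still go to G. Fixed point.
Alice's winning region = {F, I}.

F, I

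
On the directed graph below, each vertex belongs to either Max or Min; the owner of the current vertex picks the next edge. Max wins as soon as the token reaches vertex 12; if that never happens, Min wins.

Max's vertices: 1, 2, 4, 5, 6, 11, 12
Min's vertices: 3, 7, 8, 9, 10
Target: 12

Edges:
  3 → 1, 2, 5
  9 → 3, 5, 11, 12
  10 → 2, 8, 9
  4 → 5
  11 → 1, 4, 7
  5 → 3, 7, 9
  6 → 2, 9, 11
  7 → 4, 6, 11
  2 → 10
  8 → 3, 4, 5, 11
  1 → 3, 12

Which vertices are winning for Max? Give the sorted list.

A0 = {12}
A1: add {1} — 1 (Max) has 1→12.
A2: add {11} — 11 (Max) has 11→1.
A3: add {6} — 6 (Max) has 6→11.
A4 = A3; e.g. 2 (Max) has no edge into A3. Fixed point.
Max's winning region = {1, 6, 11, 12}.

1, 6, 11, 12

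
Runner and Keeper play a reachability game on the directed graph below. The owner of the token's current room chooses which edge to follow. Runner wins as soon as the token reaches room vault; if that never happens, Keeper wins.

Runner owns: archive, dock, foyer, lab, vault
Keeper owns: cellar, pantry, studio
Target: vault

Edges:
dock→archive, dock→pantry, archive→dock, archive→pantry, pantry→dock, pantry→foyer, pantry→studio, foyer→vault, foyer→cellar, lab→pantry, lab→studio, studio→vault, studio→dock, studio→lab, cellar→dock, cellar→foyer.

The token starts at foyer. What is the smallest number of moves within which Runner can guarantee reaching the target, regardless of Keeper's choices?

1

A0 = {vault}
A1: add {foyer} — foyer (Runner) has foyer→vault.
A2 = A1; e.g. dock (Runner) has no edge into A1. Fixed point.
foyer enters the attractor at level 1, so Runner can force the target in 1 move from there.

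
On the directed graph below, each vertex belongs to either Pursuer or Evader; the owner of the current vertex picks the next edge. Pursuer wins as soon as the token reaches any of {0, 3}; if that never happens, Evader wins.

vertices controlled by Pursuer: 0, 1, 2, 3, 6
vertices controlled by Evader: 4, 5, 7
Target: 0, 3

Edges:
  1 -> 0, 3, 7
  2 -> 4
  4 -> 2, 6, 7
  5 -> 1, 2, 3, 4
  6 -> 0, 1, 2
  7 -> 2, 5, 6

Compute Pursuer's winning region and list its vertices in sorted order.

0, 1, 3, 6

A0 = {0, 3}
A1: add {1, 6} — 1 (Pursuer) has 1→0; 6 (Pursuer) has 6→0.
A2 = A1; e.g. 2 (Pursuer) has no edge into A1. Fixed point.
Pursuer's winning region = {0, 1, 3, 6}.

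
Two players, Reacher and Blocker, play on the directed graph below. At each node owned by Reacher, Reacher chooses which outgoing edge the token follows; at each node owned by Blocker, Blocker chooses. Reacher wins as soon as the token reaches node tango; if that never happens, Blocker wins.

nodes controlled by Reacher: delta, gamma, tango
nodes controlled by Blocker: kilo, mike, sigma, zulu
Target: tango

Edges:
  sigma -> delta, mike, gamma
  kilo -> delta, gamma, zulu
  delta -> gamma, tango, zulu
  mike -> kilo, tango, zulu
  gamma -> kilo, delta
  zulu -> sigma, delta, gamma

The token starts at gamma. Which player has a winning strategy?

Reacher

A0 = {tango}
A1: add {delta} — delta (Reacher) has delta→tango.
A2: add {gamma} — gamma (Reacher) has gamma→delta.
A3 = A2; e.g. sigma (Blocker) can still go to mike. Fixed point.
gamma ∈ A2, so Reacher can force the target.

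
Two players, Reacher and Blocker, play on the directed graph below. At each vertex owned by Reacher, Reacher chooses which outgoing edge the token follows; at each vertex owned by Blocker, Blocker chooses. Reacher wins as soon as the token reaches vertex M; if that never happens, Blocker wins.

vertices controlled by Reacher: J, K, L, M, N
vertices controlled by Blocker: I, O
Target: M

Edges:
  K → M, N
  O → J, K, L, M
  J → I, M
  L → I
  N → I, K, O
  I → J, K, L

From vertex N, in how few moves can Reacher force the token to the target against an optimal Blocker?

A0 = {M}
A1: add {J, K} — J (Reacher) has J→M; K (Reacher) has K→M.
A2: add {N} — N (Reacher) has N→K.
A3 = A2; e.g. I (Blocker) can still go to L. Fixed point.
N enters the attractor at level 2, so Reacher can force the target in 2 moves from there.

2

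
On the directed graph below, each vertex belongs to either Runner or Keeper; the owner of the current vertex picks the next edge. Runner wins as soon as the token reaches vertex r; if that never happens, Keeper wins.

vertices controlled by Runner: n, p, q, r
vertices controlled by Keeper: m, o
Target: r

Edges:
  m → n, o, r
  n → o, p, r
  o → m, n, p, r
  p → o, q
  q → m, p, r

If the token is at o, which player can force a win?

A0 = {r}
A1: add {n, q} — n (Runner) has n→r; q (Runner) has q→r.
A2: add {p} — p (Runner) has p→q.
A3 = A2; e.g. m (Keeper) can still go to o. Fixed point.
o never enters the attractor, so Keeper can avoid the target forever.

Keeper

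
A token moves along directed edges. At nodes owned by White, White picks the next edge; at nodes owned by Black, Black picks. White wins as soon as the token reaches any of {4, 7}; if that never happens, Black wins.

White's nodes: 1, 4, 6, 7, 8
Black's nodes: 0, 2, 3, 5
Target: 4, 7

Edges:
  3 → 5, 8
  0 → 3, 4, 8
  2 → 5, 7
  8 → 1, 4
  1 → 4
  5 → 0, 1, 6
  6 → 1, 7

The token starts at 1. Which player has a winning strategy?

A0 = {4, 7}
A1: add {1, 6, 8} — 1 (White) has 1→4; 6 (White) has 6→7; 8 (White) has 8→4.
A2 = A1; e.g. 0 (Black) can still go to 3. Fixed point.
1 ∈ A1, so White can force the target.

White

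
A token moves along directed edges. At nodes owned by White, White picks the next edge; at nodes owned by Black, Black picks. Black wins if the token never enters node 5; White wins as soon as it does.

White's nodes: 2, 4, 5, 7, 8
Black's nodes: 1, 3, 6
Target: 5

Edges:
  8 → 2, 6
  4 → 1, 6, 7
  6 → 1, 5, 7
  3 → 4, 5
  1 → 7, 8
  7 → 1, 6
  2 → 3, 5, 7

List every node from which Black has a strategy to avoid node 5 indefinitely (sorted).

A0 = {5}
A1: add {2} — 2 (White) has 2→5.
A2: add {8} — 8 (White) has 8→2.
A3 = A2; e.g. 1 (Black) can still go to 7. Fixed point.
White's attractor = {2, 5, 8}; Black avoids the target exactly from the complement.

1, 3, 4, 6, 7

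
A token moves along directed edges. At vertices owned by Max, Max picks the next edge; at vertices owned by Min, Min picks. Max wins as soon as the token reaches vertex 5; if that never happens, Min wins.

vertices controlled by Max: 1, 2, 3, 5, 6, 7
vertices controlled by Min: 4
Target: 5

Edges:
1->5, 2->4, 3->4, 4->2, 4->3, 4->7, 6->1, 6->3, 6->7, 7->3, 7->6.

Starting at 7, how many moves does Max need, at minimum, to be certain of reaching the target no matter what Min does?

A0 = {5}
A1: add {1} — 1 (Max) has 1→5.
A2: add {6} — 6 (Max) has 6→1.
A3: add {7} — 7 (Max) has 7→6.
A4 = A3; e.g. 2 (Max) has no edge into A3. Fixed point.
7 enters the attractor at level 3, so Max can force the target in 3 moves from there.

3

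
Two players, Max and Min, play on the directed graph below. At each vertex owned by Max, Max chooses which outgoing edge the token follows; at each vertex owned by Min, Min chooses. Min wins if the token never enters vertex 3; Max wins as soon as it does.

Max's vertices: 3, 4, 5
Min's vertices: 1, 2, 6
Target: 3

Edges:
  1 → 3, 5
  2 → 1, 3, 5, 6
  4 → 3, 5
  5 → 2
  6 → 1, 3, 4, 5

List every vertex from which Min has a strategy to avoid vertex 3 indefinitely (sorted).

A0 = {3}
A1: add {4} — 4 (Max) has 4→3.
A2 = A1; e.g. 1 (Min) can still go to 5. Fixed point.
Max's attractor = {3, 4}; Min avoids the target exactly from the complement.

1, 2, 5, 6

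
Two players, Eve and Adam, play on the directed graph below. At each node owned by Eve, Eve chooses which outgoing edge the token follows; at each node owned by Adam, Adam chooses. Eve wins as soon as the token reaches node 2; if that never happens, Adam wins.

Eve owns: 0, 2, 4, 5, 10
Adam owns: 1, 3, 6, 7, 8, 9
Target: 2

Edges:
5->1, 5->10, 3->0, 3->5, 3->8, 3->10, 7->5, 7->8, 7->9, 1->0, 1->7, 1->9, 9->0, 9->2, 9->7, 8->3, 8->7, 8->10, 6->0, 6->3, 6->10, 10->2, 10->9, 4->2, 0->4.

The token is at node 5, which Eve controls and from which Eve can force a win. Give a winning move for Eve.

10

A0 = {2}
A1: add {4, 10} — 4 (Eve) has 4→2; 10 (Eve) has 10→2.
A2: add {0, 5} — 0 (Eve) has 0→4; 5 (Eve) has 5→10.
A3 = A2; e.g. 1 (Adam) can still go to 7. Fixed point.
From 5, successor 10 is in the attractor (rank 1); the other successor 1 is not.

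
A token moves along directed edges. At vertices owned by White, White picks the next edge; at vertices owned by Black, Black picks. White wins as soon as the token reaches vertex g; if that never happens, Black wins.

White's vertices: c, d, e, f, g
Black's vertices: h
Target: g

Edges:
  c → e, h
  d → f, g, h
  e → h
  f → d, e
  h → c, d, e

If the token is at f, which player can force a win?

White

A0 = {g}
A1: add {d} — d (White) has d→g.
A2: add {f} — f (White) has f→d.
A3 = A2; e.g. c (White) has no edge into A2. Fixed point.
f ∈ A2, so White can force the target.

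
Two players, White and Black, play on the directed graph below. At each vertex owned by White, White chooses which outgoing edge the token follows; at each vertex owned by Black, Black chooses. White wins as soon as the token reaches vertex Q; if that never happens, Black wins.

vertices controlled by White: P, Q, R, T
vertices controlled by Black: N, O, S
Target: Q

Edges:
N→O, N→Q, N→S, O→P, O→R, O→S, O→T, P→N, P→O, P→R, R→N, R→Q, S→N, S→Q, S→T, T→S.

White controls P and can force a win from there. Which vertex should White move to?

R

A0 = {Q}
A1: add {R} — R (White) has R→Q.
A2: add {P} — P (White) has P→R.
A3 = A2; e.g. N (Black) can still go to O. Fixed point.
From P, successor R is in the attractor (rank 1); the other successors N, O are not.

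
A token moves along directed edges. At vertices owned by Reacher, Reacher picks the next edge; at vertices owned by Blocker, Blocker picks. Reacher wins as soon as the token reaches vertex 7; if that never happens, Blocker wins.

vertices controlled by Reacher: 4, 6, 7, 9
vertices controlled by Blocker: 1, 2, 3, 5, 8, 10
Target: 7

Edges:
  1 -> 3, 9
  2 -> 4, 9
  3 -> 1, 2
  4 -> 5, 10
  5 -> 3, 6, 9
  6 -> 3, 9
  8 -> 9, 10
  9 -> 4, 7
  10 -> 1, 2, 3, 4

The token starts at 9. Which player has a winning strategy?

Reacher

A0 = {7}
A1: add {9} — 9 (Reacher) has 9→7.
9 ∈ A1, so Reacher can force the target.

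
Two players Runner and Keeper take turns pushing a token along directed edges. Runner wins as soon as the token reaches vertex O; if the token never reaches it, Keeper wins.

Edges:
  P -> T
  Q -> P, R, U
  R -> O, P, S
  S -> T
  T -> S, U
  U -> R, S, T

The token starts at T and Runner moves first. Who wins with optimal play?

Keeper

Track states (vertex, player-to-move).
A0 = {(O,Runner), (O,Keeper)}
A1: add {(R,Runner)}.
A2 = A1; e.g. (P,Runner) stays out. (T,Runner) never enters ⇒ Keeper avoids the target.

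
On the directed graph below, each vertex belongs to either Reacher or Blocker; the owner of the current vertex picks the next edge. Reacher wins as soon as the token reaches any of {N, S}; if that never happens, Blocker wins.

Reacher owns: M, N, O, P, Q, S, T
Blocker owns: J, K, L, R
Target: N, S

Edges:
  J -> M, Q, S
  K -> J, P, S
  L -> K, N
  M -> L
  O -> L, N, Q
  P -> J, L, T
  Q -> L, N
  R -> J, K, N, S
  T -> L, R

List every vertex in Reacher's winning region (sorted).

A0 = {N, S}
A1: add {O, Q} — O (Reacher) has O→N; Q (Reacher) has Q→N.
A2 = A1; e.g. J (Blocker) can still go to M. Fixed point.
Reacher's winning region = {N, O, Q, S}.

N, O, Q, S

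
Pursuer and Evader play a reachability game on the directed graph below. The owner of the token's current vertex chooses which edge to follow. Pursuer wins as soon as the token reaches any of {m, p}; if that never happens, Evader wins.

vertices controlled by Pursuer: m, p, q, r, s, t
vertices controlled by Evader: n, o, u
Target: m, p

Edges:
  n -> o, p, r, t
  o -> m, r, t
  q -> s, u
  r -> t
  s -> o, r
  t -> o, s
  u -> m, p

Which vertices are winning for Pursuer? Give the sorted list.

m, p, q, u

A0 = {m, p}
A1: add {u} — u (Evader): all of {m, p} already in.
A2: add {q} — q (Pursuer) has q→u.
A3 = A2; e.g. n (Evader) can still go to o. Fixed point.
Pursuer's winning region = {m, p, q, u}.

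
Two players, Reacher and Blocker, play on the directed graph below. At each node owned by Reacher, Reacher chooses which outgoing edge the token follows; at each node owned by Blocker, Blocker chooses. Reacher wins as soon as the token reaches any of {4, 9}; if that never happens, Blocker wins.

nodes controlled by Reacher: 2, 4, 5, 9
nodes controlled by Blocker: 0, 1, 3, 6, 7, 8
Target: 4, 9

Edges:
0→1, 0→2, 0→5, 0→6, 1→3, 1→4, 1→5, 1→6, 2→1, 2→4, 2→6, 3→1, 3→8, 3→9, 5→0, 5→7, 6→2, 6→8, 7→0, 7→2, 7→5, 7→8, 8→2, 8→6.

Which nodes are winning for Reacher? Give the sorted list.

2, 4, 9

A0 = {4, 9}
A1: add {2} — 2 (Reacher) has 2→4.
A2 = A1; e.g. 0 (Blocker) can still go to 1. Fixed point.
Reacher's winning region = {2, 4, 9}.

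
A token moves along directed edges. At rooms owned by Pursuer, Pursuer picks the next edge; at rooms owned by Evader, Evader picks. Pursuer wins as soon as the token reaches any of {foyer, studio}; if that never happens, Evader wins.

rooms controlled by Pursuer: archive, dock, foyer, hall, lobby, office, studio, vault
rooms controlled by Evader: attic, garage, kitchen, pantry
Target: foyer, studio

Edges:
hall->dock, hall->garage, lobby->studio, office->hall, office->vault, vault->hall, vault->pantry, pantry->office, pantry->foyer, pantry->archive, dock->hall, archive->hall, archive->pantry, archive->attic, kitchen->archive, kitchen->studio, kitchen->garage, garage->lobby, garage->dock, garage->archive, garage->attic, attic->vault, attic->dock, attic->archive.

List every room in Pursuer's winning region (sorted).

A0 = {foyer, studio}
A1: add {lobby} — lobby (Pursuer) has lobby→studio.
A2 = A1; e.g. hall (Pursuer) has no edge into A1. Fixed point.
Pursuer's winning region = {foyer, lobby, studio}.

foyer, lobby, studio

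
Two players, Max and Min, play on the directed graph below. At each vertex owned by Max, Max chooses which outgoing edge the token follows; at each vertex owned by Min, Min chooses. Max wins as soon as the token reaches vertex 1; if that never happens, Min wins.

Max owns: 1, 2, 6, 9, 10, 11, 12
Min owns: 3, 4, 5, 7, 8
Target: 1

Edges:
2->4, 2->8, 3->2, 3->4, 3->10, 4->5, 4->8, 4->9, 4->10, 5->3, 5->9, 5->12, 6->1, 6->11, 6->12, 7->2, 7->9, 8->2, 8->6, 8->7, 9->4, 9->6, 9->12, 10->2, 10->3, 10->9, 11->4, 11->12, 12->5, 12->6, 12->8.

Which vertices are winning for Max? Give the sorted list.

1, 6, 9, 10, 11, 12

A0 = {1}
A1: add {6} — 6 (Max) has 6→1.
A2: add {9, 12} — 9 (Max) has 9→6; 12 (Max) has 12→6.
A3: add {10, 11} — 10 (Max) has 10→9; 11 (Max) has 11→12.
A4 = A3; e.g. 2 (Max) has no edge into A3. Fixed point.
Max's winning region = {1, 6, 9, 10, 11, 12}.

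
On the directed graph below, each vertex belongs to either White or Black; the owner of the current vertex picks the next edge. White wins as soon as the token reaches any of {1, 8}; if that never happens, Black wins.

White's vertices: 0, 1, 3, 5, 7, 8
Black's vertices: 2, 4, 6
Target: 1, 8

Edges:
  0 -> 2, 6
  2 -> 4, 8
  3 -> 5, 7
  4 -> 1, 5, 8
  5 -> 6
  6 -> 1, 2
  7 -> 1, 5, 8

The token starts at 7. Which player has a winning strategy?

A0 = {1, 8}
A1: add {7} — 7 (White) has 7→1.
7 ∈ A1, so White can force the target.

White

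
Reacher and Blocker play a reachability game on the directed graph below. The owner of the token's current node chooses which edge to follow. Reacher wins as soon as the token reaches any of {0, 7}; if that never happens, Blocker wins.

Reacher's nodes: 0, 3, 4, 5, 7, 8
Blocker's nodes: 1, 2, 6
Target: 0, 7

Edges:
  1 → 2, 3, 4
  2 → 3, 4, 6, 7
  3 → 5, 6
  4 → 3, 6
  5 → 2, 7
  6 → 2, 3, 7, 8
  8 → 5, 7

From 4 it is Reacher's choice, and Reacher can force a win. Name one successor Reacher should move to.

A0 = {0, 7}
A1: add {5, 8} — 5 (Reacher) has 5→7; 8 (Reacher) has 8→7.
A2: add {3} — 3 (Reacher) has 3→5.
A3: add {4} — 4 (Reacher) has 4→3.
A4 = A3; e.g. 1 (Blocker) can still go to 2. Fixed point.
From 4, successor 3 is in the attractor (rank 2); the other successor 6 is not.

3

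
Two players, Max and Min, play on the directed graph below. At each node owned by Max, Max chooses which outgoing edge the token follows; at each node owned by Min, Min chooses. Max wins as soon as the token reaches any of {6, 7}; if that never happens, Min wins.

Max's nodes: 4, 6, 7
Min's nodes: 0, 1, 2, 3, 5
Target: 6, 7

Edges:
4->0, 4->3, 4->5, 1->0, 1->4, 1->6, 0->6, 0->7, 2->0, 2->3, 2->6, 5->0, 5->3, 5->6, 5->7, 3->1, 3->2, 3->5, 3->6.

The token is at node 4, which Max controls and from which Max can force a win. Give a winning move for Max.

A0 = {6, 7}
A1: add {0} — 0 (Min): all of {6, 7} already in.
A2: add {4} — 4 (Max) has 4→0.
A3: add {1} — 1 (Min): all of {0, 4, 6} already in.
A4 = A3; e.g. 2 (Min) can still go to 3. Fixed point.
From 4, successor 0 is in the attractor (rank 1); the other successors 3, 5 are not.

0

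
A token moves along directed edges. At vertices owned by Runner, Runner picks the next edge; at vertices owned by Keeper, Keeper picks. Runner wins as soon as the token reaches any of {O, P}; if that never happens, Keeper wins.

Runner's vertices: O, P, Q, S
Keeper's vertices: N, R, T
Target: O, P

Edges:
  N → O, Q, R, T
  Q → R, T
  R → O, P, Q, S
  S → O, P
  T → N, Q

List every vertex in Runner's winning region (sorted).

O, P, S

A0 = {O, P}
A1: add {S} — S (Runner) has S→O.
A2 = A1; e.g. N (Keeper) can still go to Q. Fixed point.
Runner's winning region = {O, P, S}.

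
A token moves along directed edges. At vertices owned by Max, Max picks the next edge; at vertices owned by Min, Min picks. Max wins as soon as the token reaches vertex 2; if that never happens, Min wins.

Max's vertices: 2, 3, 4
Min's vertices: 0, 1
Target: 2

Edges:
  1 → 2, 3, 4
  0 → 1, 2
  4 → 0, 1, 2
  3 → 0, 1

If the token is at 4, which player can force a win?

Max

A0 = {2}
A1: add {4} — 4 (Max) has 4→2.
A2 = A1; e.g. 0 (Min) can still go to 1. Fixed point.
4 ∈ A1, so Max can force the target.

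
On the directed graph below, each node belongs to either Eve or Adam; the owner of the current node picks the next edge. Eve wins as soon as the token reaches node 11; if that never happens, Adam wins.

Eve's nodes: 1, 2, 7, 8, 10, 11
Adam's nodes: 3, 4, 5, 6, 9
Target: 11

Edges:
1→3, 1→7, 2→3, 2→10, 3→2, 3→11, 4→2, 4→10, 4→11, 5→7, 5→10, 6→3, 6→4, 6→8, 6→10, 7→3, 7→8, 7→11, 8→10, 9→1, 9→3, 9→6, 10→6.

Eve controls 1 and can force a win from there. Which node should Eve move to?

A0 = {11}
A1: add {7} — 7 (Eve) has 7→11.
A2: add {1} — 1 (Eve) has 1→7.
A3 = A2; e.g. 2 (Eve) has no edge into A2. Fixed point.
From 1, successor 7 is in the attractor (rank 1); the other successor 3 is not.

7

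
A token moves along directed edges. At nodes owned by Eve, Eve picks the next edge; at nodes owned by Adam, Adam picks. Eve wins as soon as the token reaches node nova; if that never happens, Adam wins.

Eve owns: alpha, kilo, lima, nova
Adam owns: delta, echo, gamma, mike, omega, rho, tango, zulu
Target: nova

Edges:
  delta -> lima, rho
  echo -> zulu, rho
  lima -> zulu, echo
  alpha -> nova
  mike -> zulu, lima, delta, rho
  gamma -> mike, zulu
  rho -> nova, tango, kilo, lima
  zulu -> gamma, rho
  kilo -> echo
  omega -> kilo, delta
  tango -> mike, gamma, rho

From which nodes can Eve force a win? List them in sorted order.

A0 = {nova}
A1: add {alpha} — alpha (Eve) has alpha→nova.
A2 = A1; e.g. mike (Adam) can still go to zulu. Fixed point.
Eve's winning region = {alpha, nova}.

alpha, nova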